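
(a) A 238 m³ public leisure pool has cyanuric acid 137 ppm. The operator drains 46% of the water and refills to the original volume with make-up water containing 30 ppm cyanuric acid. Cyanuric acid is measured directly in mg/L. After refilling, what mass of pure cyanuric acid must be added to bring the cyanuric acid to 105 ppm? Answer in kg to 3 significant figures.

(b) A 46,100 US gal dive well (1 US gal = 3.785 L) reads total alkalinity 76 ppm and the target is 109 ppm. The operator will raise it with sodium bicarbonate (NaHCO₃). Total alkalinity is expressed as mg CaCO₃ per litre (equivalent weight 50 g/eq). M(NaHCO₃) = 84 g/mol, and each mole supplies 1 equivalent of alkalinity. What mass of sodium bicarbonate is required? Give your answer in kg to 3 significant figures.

(a) Volume: 238 m³ = 238,000 L.
(a) After draining 46% and refilling: 137 × 0.54 + 30 × 0.46 = 87.78 ppm.
(a) Deficit to target: 105 − 87.78 = 17.22 mg/L.
(a) Mass: 17.22 mg/L × 238,000 L = 4098 g cyanuric acid.

(b) Volume: 46,100 US gal × 3.785 L/gal = 174,488 L.
(b) Alkalinity to add: (109 − 76) = 33 mg/L as CaCO₃ × 174,488 L = 5758 g as CaCO₃.
(b) Equivalents: 5758 g ÷ 50 g/eq = 115.2 eq.
(b) NaHCO₃ supplies 1 eq per mole → 115.2 mol.
(b) Mass: 115.2 mol × 84 g/mol = 9674 g.

(a) 4.10 kg; (b) 9.67 kg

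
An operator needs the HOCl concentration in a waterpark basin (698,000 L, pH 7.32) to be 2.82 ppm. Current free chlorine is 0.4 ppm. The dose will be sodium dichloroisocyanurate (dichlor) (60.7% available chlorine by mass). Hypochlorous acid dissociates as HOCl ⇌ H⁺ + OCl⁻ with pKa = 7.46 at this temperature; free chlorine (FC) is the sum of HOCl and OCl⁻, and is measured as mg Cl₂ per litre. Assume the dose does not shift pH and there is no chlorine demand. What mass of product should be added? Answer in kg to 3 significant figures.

5.13 kg

[OCl⁻]/[HOCl] = 10^(pH − pKa) = 10^(7.32 − 7.46) = 0.7244; fraction as HOCl = 1/(1 + 0.7244) = 0.5799.
Free chlorine required for 2.82 ppm HOCl: 2.82 / 0.5799 = 4.863 ppm.
FC to add: 4.863 − 0.4 = 4.463 mg/L as Cl₂.
Cl₂ equivalent: 4.463 mg/L × 698,000 L = 3115 g.
Product at 60.7% available Cl: 3115 / 0.607 = 5132 g.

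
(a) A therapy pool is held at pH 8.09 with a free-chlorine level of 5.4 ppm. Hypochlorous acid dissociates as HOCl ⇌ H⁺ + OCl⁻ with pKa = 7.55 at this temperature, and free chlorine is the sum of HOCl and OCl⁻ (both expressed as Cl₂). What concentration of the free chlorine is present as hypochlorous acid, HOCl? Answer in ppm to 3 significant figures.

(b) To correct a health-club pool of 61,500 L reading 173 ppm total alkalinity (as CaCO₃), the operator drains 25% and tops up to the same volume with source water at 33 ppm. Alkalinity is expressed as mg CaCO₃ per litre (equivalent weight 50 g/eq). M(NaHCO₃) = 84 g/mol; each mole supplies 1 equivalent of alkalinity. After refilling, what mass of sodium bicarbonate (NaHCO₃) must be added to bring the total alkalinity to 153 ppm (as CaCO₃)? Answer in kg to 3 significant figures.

(a) [OCl⁻]/[HOCl] = 10^(pH − pKa) = 10^(8.09 − 7.55) = 10^0.54 = 3.467.
(a) Fraction as HOCl = 1 / (1 + 3.467) = 0.2238.
(a) HOCl = 0.2238 × 5.4 ppm = 1.209 ppm.

(b) After draining 25% and refilling: 173 × 0.75 + 33 × 0.25 = 138 ppm.
(b) Deficit to target: 153 − 138 = 15 mg/L.
(b) As CaCO₃: 15 mg/L × 61,500 L = 922.5 g; ÷ 50 g/eq ÷ 1 = 18.45 mol NaHCO₃.
(b) Mass: 18.45 × 84 = 1550 g.

(a) 1.21 ppm; (b) 1.55 kg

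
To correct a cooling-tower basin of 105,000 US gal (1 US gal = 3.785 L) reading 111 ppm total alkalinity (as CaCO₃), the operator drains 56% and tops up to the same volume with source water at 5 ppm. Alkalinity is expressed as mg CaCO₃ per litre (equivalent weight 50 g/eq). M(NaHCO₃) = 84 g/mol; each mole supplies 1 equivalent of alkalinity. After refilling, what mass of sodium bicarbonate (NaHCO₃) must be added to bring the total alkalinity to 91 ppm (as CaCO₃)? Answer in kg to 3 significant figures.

Volume: 105,000 US gal × 3.785 L/gal = 397,425 L.
After draining 56% and refilling: 111 × 0.44 + 5 × 0.56 = 51.64 ppm.
Deficit to target: 91 − 51.64 = 39.36 mg/L.
As CaCO₃: 39.36 mg/L × 397,425 L = 15,640 g; ÷ 50 g/eq ÷ 1 = 312.9 mol NaHCO₃.
Mass: 312.9 × 84 = 26,280 g.

26.3 kg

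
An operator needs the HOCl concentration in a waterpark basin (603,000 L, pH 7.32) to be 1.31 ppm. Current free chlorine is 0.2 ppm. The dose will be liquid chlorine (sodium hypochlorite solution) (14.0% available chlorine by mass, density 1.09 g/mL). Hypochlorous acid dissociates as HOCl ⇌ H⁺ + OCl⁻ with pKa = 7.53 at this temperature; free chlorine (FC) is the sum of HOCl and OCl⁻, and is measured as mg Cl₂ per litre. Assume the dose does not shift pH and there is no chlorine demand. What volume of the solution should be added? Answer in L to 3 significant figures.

7.58 L

[OCl⁻]/[HOCl] = 10^(pH − pKa) = 10^(7.32 − 7.53) = 0.6166; fraction as HOCl = 1/(1 + 0.6166) = 0.6186.
Free chlorine required for 1.31 ppm HOCl: 1.31 / 0.6186 = 2.118 ppm.
FC to add: 2.118 − 0.2 = 1.918 mg/L as Cl₂.
Cl₂ equivalent: 1.918 mg/L × 603,000 L = 1156 g.
Product at 14.0% available Cl: 1156 / 0.14 = 8260 g.
Volume: 8260 g ÷ 1.09 g/mL = 7578 mL.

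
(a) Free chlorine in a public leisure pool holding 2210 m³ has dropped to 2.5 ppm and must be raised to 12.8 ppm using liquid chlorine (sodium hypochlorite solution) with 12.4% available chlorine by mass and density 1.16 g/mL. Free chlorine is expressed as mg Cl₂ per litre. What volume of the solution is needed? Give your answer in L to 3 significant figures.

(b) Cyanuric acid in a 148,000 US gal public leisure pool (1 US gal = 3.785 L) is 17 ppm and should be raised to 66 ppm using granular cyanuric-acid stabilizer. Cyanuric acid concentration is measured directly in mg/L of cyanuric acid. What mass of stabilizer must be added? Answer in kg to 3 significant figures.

(a) Volume: 2210 m³ = 2,210,000 L.
(a) Chlorine deficit: 12.8 − 2.5 = 10.3 ppm = 10.3 mg/L as Cl₂.
(a) Cl₂ equivalent needed: 10.3 mg/L × 2,210,000 L = 22,760,000 mg = 22,760 g.
(a) Product at 12.4% available chlorine: 22,760 / 0.124 = 183,600 g.
(a) Volume at density 1.16 g/mL: 183,600 g ÷ 1.16 g/mL = 158,300 mL.

(b) Volume: 148,000 US gal × 3.785 L/gal = 560,180 L.
(b) CYA to add: (66 − 17) = 49 mg/L × 560,180 L = 27,450 g cyanuric acid.

(a) 158 L; (b) 27.4 kg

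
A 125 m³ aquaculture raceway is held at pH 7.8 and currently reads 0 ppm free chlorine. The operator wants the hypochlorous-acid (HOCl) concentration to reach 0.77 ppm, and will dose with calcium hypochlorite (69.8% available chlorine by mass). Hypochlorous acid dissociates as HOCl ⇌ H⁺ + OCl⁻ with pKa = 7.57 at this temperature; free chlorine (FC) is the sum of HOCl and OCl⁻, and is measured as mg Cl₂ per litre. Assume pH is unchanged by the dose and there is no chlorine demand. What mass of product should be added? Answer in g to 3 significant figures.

372 g

Volume: 125 m³ = 125,000 L.
[OCl⁻]/[HOCl] = 10^(pH − pKa) = 10^(7.8 − 7.57) = 1.698; fraction as HOCl = 1/(1 + 1.698) = 0.3706.
Free chlorine required for 0.77 ppm HOCl: 0.77 / 0.3706 = 2.078 ppm.
FC to add: 2.078 − 0 = 2.078 mg/L as Cl₂.
Cl₂ equivalent: 2.078 mg/L × 125,000 L = 259.7 g.
Product at 69.8% available Cl: 259.7 / 0.698 = 372.1 g.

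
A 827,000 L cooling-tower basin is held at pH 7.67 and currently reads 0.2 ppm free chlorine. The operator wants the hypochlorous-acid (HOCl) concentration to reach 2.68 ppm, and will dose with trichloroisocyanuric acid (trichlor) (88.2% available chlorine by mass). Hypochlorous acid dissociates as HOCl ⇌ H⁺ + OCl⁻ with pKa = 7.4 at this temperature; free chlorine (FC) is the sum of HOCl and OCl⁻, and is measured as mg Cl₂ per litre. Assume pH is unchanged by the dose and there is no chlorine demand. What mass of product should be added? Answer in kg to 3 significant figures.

7.00 kg

[OCl⁻]/[HOCl] = 10^(pH − pKa) = 10^(7.67 − 7.4) = 1.862; fraction as HOCl = 1/(1 + 1.862) = 0.3494.
Free chlorine required for 2.68 ppm HOCl: 2.68 / 0.3494 = 7.67 ppm.
FC to add: 7.67 − 0.2 = 7.47 mg/L as Cl₂.
Cl₂ equivalent: 7.47 mg/L × 827,000 L = 6178 g.
Product at 88.2% available Cl: 6178 / 0.882 = 7005 g.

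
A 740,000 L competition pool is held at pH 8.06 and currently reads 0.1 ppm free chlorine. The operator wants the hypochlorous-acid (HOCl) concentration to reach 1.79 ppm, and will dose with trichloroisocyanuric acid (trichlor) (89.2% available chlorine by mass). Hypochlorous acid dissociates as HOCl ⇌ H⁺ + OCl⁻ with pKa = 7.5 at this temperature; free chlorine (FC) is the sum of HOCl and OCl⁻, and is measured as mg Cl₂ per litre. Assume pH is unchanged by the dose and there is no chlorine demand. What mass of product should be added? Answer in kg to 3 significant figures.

[OCl⁻]/[HOCl] = 10^(pH − pKa) = 10^(8.06 − 7.5) = 3.631; fraction as HOCl = 1/(1 + 3.631) = 0.2159.
Free chlorine required for 1.79 ppm HOCl: 1.79 / 0.2159 = 8.289 ppm.
FC to add: 8.289 − 0.1 = 8.189 mg/L as Cl₂.
Cl₂ equivalent: 8.189 mg/L × 740,000 L = 6060 g.
Product at 89.2% available Cl: 6060 / 0.892 = 6794 g.

6.79 kg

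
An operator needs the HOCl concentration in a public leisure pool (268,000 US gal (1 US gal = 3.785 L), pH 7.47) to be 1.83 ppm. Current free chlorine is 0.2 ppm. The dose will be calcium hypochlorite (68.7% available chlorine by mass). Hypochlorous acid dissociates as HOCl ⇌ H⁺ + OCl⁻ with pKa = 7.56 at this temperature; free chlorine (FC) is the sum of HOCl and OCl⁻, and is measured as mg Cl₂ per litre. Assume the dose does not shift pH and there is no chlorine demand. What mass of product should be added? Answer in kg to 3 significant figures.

4.60 kg

Volume: 268,000 US gal × 3.785 L/gal = 1,014,380 L.
[OCl⁻]/[HOCl] = 10^(pH − pKa) = 10^(7.47 − 7.56) = 0.8128; fraction as HOCl = 1/(1 + 0.8128) = 0.5516.
Free chlorine required for 1.83 ppm HOCl: 1.83 / 0.5516 = 3.317 ppm.
FC to add: 3.317 − 0.2 = 3.117 mg/L as Cl₂.
Cl₂ equivalent: 3.117 mg/L × 1,014,380 L = 3162 g.
Product at 68.7% available Cl: 3162 / 0.687 = 4603 g.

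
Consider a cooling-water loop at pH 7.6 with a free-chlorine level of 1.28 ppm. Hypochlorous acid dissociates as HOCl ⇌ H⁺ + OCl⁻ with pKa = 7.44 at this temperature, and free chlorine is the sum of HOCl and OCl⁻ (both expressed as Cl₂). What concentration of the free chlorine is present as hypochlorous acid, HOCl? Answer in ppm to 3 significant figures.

0.523 ppm

[OCl⁻]/[HOCl] = 10^(pH − pKa) = 10^(7.6 − 7.44) = 10^0.16 = 1.445.
Fraction as HOCl = 1 / (1 + 1.445) = 0.4089.
HOCl = 0.4089 × 1.28 ppm = 0.5234 ppm.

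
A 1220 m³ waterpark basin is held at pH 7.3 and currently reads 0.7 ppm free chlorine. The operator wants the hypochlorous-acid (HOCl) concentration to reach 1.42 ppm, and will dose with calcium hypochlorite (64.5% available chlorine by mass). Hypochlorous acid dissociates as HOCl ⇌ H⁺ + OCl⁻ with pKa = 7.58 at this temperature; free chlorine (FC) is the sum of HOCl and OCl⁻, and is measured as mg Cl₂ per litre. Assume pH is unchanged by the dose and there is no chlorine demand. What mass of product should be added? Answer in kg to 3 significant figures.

2.77 kg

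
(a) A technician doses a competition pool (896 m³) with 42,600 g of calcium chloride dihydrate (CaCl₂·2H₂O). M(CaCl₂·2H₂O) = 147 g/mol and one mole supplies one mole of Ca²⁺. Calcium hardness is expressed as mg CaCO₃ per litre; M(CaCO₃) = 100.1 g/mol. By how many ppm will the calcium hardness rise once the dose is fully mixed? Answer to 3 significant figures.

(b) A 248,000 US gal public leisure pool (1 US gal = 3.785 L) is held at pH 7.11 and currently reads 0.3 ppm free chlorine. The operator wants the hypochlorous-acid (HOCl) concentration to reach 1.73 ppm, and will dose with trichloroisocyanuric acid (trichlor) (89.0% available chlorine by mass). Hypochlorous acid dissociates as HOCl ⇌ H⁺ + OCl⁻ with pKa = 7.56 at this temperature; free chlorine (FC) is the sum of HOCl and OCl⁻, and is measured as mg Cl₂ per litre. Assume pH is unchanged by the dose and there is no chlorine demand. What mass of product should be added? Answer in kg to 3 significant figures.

(a) 32.4 ppm; (b) 2.16 kg

(a) Volume: 896 m³ = 896,000 L.
(a) Moles of Ca²⁺: 42,600 g ÷ 147 g/mol = 289.8 mol.
(a) As CaCO₃: 289.8 mol × 100.1 g/mol = 29,010 g.
(a) Rise: 29,010 g / 896,000 L × 1000 = 32.38 mg/L.

(b) Volume: 248,000 US gal × 3.785 L/gal = 938,680 L.
(b) [OCl⁻]/[HOCl] = 10^(pH − pKa) = 10^(7.11 − 7.56) = 0.3548; fraction as HOCl = 1/(1 + 0.3548) = 0.7381.
(b) Free chlorine required for 1.73 ppm HOCl: 1.73 / 0.7381 = 2.344 ppm.
(b) FC to add: 2.344 − 0.3 = 2.044 mg/L as Cl₂.
(b) Cl₂ equivalent: 2.044 mg/L × 938,680 L = 1918 g.
(b) Product at 89.0% available Cl: 1918 / 0.89 = 2156 g.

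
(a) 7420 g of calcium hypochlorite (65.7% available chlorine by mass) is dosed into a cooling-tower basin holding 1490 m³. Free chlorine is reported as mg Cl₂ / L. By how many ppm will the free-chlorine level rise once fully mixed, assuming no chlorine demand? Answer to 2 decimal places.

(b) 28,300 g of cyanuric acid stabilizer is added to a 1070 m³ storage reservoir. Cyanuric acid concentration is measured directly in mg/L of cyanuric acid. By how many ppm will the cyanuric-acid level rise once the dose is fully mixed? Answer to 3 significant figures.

(a) 3.27 ppm; (b) 26.4 ppm

(a) Volume: 1490 m³ = 1,490,000 L.
(a) Available chlorine delivered: 7420 g × 0.657 = 4875 g as Cl₂.
(a) Concentration rise: 4875 g / 1,490,000 L = 3.272 mg/L = 3.27 ppm.

(b) Volume: 1070 m³ = 1,070,000 L.
(b) Rise: 28,300 g / 1,070,000 L × 1000 = 26.45 mg/L.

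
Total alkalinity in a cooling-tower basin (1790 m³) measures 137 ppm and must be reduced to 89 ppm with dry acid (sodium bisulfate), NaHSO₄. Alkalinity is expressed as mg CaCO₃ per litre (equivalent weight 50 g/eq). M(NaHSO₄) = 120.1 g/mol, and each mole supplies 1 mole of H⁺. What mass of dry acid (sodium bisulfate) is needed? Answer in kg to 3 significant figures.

Volume: 1790 m³ = 1,790,000 L.
Alkalinity to neutralize: (137 − 89) = 48 mg/L as CaCO₃ × 1,790,000 L = 85,920 g as CaCO₃.
Equivalents of H⁺ required: 85,920 ÷ 50 g/eq = 1718 eq = 1718 mol NaHSO₄.
Mass of NaHSO₄: 1718 × 120.1 = 206,400 g.

206 kg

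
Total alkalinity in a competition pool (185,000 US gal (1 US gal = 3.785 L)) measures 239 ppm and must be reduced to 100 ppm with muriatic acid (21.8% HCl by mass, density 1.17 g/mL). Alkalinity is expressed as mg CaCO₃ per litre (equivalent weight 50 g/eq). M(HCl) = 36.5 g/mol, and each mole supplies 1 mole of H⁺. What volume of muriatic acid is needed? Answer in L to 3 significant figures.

279 L

Volume: 185,000 US gal × 3.785 L/gal = 700,225 L.
Alkalinity to neutralize: (239 − 100) = 139 mg/L as CaCO₃ × 700,225 L = 97,330 g as CaCO₃.
Equivalents of H⁺ required: 97,330 ÷ 50 g/eq = 1947 eq = 1947 mol HCl.
Mass of HCl: 1947 × 36.5 = 71,050 g.
Mass of 21.8% solution: 71,050 / 0.218 = 325,900 g.
Volume: 325,900 g ÷ 1.17 g/mL = 278,600 mL.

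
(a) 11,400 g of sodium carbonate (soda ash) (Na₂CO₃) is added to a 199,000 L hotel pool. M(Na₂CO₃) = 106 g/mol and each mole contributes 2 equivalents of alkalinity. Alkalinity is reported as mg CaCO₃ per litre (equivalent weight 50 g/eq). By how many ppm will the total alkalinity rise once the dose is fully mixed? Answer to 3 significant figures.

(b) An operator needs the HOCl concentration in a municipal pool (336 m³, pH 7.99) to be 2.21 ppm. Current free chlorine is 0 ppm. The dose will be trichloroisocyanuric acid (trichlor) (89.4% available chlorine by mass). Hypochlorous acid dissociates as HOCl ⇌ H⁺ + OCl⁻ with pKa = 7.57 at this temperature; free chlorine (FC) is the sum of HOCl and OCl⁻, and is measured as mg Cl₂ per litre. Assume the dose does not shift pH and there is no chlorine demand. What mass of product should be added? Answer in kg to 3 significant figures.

(a) Moles of Na₂CO₃: 11,400 g ÷ 106 g/mol = 107.5 mol → 215.1 eq of alkalinity.
(a) As CaCO₃: 215.1 eq × 50 g/eq = 10,750 g.
(a) Rise: 10,750 g / 199,000 L × 1000 = 54.04 mg/L.

(b) Volume: 336 m³ = 336,000 L.
(b) [OCl⁻]/[HOCl] = 10^(pH − pKa) = 10^(7.99 − 7.57) = 2.63; fraction as HOCl = 1/(1 + 2.63) = 0.2755.
(b) Free chlorine required for 2.21 ppm HOCl: 2.21 / 0.2755 = 8.023 ppm.
(b) FC to add: 8.023 − 0 = 8.023 mg/L as Cl₂.
(b) Cl₂ equivalent: 8.023 mg/L × 336,000 L = 2696 g.
(b) Product at 89.4% available Cl: 2696 / 0.894 = 3015 g.

(a) 54.0 ppm; (b) 3.02 kg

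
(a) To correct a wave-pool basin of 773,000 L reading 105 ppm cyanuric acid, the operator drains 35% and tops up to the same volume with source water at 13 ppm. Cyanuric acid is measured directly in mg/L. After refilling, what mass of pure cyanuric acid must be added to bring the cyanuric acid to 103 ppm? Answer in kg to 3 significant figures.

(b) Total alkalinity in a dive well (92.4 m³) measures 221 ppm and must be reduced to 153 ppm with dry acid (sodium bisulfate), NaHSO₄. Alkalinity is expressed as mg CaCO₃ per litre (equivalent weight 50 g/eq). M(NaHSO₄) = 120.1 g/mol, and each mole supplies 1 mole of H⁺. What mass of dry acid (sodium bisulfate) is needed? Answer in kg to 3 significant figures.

(a) 23.3 kg; (b) 15.1 kg

(a) After draining 35% and refilling: 105 × 0.65 + 13 × 0.35 = 72.8 ppm.
(a) Deficit to target: 103 − 72.8 = 30.2 mg/L.
(a) Mass: 30.2 mg/L × 773,000 L = 23,340 g cyanuric acid.

(b) Volume: 92.4 m³ = 92,400 L.
(b) Alkalinity to neutralize: (221 − 153) = 68 mg/L as CaCO₃ × 92,400 L = 6283 g as CaCO₃.
(b) Equivalents of H⁺ required: 6283 ÷ 50 g/eq = 125.7 eq = 125.7 mol NaHSO₄.
(b) Mass of NaHSO₄: 125.7 × 120.1 = 15,090 g.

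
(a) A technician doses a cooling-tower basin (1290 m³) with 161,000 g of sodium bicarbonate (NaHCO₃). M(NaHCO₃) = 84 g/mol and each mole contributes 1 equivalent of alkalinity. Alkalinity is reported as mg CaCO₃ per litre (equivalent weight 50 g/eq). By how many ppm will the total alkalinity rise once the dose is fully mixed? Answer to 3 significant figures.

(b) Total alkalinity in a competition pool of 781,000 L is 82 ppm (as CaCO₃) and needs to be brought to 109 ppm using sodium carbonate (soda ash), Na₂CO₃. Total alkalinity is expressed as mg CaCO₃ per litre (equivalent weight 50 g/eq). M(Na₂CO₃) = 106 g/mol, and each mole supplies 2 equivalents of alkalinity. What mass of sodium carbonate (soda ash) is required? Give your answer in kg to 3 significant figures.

(a) 74.3 ppm; (b) 22.4 kg

(a) Volume: 1290 m³ = 1,290,000 L.
(a) Moles of NaHCO₃: 161,000 g ÷ 84 g/mol = 1917 mol → 1917 eq of alkalinity.
(a) As CaCO₃: 1917 eq × 50 g/eq = 95,830 g.
(a) Rise: 95,830 g / 1,290,000 L × 1000 = 74.29 mg/L.

(b) Alkalinity to add: (109 − 82) = 27 mg/L as CaCO₃ × 781,000 L = 21,090 g as CaCO₃.
(b) Equivalents: 21,090 g ÷ 50 g/eq = 421.7 eq.
(b) Each mole of Na₂CO₃ supplies 2 eq, so 421.7 / 2 = 210.9 mol.
(b) Mass: 210.9 mol × 106 g/mol = 22,350 g.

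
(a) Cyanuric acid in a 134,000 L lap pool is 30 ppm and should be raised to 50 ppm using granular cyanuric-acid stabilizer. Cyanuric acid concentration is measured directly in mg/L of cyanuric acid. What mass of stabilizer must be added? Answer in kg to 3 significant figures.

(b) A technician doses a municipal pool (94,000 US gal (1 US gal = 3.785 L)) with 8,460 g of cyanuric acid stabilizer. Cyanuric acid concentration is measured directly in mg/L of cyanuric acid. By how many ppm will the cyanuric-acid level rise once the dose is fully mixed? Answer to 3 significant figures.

(a) 2.68 kg; (b) 23.8 ppm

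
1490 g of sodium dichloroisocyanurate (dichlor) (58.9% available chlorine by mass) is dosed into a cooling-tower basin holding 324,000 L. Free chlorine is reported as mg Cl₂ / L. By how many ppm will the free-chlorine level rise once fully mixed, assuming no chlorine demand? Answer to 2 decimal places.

Available chlorine delivered: 1490 g × 0.589 = 877.6 g as Cl₂.
Concentration rise: 877.6 g / 324,000 L = 2.709 mg/L = 2.71 ppm.

2.71 ppm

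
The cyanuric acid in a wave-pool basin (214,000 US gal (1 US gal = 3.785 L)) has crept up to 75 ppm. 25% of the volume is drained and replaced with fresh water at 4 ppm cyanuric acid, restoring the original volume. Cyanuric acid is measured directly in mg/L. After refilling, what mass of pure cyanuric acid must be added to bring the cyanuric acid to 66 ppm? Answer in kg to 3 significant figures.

7.09 kg

Volume: 214,000 US gal × 3.785 L/gal = 809,990 L.
After draining 25% and refilling: 75 × 0.75 + 4 × 0.25 = 57.25 ppm.
Deficit to target: 66 − 57.25 = 8.75 mg/L.
Mass: 8.75 mg/L × 809,990 L = 7087 g cyanuric acid.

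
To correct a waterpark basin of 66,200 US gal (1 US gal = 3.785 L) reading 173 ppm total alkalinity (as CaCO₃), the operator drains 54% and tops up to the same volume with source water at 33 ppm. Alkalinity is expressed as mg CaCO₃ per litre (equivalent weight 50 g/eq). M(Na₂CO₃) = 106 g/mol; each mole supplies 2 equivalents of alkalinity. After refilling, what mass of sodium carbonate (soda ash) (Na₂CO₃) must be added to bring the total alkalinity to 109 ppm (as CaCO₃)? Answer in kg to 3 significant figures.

3.08 kg

Volume: 66,200 US gal × 3.785 L/gal = 250,567 L.
After draining 54% and refilling: 173 × 0.46 + 33 × 0.54 = 97.4 ppm.
Deficit to target: 109 − 97.4 = 11.6 mg/L.
As CaCO₃: 11.6 mg/L × 250,567 L = 2907 g; ÷ 50 g/eq ÷ 2 = 29.07 mol Na₂CO₃.
Mass: 29.07 × 106 = 3081 g.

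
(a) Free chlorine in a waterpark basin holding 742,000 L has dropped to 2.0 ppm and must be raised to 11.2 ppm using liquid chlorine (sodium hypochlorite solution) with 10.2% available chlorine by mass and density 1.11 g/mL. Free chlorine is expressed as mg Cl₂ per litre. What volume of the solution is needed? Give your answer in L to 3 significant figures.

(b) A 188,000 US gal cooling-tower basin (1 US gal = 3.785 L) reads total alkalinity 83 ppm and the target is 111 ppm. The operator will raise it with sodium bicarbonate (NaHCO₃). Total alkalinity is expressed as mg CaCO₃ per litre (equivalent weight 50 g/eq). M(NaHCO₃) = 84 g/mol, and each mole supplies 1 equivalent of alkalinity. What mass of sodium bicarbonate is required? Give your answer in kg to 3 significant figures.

(a) Chlorine deficit: 11.2 − 2.0 = 9.2 ppm = 9.2 mg/L as Cl₂.
(a) Cl₂ equivalent needed: 9.2 mg/L × 742,000 L = 6,826,000 mg = 6826 g.
(a) Product at 10.2% available chlorine: 6826 / 0.102 = 66,930 g.
(a) Volume at density 1.11 g/mL: 66,930 g ÷ 1.11 g/mL = 60,290 mL.

(b) Volume: 188,000 US gal × 3.785 L/gal = 711,580 L.
(b) Alkalinity to add: (111 − 83) = 28 mg/L as CaCO₃ × 711,580 L = 19,920 g as CaCO₃.
(b) Equivalents: 19,920 g ÷ 50 g/eq = 398.5 eq.
(b) NaHCO₃ supplies 1 eq per mole → 398.5 mol.
(b) Mass: 398.5 mol × 84 g/mol = 33,470 g.

(a) 60.3 L; (b) 33.5 kg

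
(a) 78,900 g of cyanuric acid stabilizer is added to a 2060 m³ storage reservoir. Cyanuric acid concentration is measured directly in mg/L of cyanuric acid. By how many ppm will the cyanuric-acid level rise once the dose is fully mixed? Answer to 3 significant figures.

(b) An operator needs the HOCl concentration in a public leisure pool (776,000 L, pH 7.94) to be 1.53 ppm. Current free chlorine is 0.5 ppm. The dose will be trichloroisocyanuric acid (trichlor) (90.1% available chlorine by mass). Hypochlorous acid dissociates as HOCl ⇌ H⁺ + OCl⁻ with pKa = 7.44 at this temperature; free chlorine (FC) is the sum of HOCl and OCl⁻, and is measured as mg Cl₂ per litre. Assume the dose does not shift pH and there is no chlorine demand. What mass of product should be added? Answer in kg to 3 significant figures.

(a) Volume: 2060 m³ = 2,060,000 L.
(a) Rise: 78,900 g / 2,060,000 L × 1000 = 38.3 mg/L.

(b) [OCl⁻]/[HOCl] = 10^(pH − pKa) = 10^(7.94 − 7.44) = 3.162; fraction as HOCl = 1/(1 + 3.162) = 0.2403.
(b) Free chlorine required for 1.53 ppm HOCl: 1.53 / 0.2403 = 6.368 ppm.
(b) FC to add: 6.368 − 0.5 = 5.868 mg/L as Cl₂.
(b) Cl₂ equivalent: 5.868 mg/L × 776,000 L = 4554 g.
(b) Product at 90.1% available Cl: 4554 / 0.901 = 5054 g.

(a) 38.3 ppm; (b) 5.05 kg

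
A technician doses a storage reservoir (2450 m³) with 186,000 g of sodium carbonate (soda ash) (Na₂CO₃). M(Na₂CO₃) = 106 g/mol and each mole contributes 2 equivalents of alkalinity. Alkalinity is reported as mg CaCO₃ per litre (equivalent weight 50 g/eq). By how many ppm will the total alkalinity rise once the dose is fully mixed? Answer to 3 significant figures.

71.6 ppm

Volume: 2450 m³ = 2,450,000 L.
Moles of Na₂CO₃: 186,000 g ÷ 106 g/mol = 1755 mol → 3509 eq of alkalinity.
As CaCO₃: 3509 eq × 50 g/eq = 175,500 g.
Rise: 175,500 g / 2,450,000 L × 1000 = 71.62 mg/L.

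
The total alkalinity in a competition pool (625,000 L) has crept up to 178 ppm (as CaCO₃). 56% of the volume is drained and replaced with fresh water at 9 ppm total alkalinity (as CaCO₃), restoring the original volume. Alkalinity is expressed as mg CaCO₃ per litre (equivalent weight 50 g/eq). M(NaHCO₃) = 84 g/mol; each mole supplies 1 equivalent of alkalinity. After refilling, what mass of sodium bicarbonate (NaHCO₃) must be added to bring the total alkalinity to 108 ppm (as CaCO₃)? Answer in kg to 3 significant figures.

25.9 kg

After draining 56% and refilling: 178 × 0.44 + 9 × 0.56 = 83.36 ppm.
Deficit to target: 108 − 83.36 = 24.64 mg/L.
As CaCO₃: 24.64 mg/L × 625,000 L = 15,400 g; ÷ 50 g/eq ÷ 1 = 308 mol NaHCO₃.
Mass: 308 × 84 = 25,870 g.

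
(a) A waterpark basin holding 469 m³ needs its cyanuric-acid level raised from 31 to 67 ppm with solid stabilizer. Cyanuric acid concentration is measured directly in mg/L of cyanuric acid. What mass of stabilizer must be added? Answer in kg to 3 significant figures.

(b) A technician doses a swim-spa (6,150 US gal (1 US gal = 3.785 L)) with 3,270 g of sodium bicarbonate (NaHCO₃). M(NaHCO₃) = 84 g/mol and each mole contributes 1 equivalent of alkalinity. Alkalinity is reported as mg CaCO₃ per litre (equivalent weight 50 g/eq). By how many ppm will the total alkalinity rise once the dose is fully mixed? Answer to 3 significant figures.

(a) 16.9 kg; (b) 83.6 ppm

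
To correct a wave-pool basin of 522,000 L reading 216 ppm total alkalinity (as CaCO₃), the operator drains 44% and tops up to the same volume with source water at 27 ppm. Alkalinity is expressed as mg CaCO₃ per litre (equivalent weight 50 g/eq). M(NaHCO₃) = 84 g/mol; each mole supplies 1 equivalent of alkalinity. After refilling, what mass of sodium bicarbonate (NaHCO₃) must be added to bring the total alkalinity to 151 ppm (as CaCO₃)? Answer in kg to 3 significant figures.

15.9 kg

After draining 44% and refilling: 216 × 0.56 + 27 × 0.44 = 132.84 ppm.
Deficit to target: 151 − 132.84 = 18.16 mg/L.
As CaCO₃: 18.16 mg/L × 522,000 L = 9480 g; ÷ 50 g/eq ÷ 1 = 189.6 mol NaHCO₃.
Mass: 189.6 × 84 = 15,930 g.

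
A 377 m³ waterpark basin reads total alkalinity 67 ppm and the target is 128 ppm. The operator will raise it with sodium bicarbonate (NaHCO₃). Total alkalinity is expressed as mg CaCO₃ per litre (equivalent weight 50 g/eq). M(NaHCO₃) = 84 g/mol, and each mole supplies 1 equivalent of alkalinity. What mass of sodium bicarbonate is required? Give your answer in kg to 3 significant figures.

Volume: 377 m³ = 377,000 L.
Alkalinity to add: (128 − 67) = 61 mg/L as CaCO₃ × 377,000 L = 23,000 g as CaCO₃.
Equivalents: 23,000 g ÷ 50 g/eq = 459.9 eq.
NaHCO₃ supplies 1 eq per mole → 459.9 mol.
Mass: 459.9 mol × 84 g/mol = 38,630 g.

38.6 kg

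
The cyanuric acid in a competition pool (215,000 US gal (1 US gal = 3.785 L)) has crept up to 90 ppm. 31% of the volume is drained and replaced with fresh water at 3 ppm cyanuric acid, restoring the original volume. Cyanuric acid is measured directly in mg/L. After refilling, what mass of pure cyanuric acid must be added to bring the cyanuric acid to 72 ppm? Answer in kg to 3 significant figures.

Volume: 215,000 US gal × 3.785 L/gal = 813,775 L.
After draining 31% and refilling: 90 × 0.69 + 3 × 0.31 = 63.03 ppm.
Deficit to target: 72 − 63.03 = 8.97 mg/L.
Mass: 8.97 mg/L × 813,775 L = 7300 g cyanuric acid.

7.30 kg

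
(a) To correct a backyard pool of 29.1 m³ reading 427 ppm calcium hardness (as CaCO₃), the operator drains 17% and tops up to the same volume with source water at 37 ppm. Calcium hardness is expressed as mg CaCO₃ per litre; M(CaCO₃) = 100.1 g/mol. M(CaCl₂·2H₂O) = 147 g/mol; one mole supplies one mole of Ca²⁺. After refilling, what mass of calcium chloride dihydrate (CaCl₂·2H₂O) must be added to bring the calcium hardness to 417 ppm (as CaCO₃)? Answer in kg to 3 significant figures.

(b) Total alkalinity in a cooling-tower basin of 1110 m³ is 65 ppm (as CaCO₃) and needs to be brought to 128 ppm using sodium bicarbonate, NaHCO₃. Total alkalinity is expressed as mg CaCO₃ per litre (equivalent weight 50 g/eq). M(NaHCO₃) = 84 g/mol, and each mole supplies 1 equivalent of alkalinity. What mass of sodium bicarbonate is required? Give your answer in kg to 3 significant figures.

(a) 2.41 kg; (b) 117 kg

(a) Volume: 29.1 m³ = 29,100 L.
(a) After draining 17% and refilling: 427 × 0.83 + 37 × 0.17 = 360.7 ppm.
(a) Deficit to target: 417 − 360.7 = 56.3 mg/L.
(a) As CaCO₃: 56.3 mg/L × 29,100 L = 1638 g; ÷ 100.1 = 16.37 mol Ca²⁺.
(a) Mass: 16.37 × 147 = 2406 g.

(b) Volume: 1110 m³ = 1,110,000 L.
(b) Alkalinity to add: (128 − 65) = 63 mg/L as CaCO₃ × 1,110,000 L = 69,930 g as CaCO₃.
(b) Equivalents: 69,930 g ÷ 50 g/eq = 1399 eq.
(b) NaHCO₃ supplies 1 eq per mole → 1399 mol.
(b) Mass: 1399 mol × 84 g/mol = 117,500 g.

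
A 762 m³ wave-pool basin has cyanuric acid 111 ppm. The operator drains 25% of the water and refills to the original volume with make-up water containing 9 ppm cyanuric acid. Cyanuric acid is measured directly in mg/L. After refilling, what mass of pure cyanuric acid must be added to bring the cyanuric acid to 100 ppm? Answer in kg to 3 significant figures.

11.0 kg

Volume: 762 m³ = 762,000 L.
After draining 25% and refilling: 111 × 0.75 + 9 × 0.25 = 85.5 ppm.
Deficit to target: 100 − 85.5 = 14.5 mg/L.
Mass: 14.5 mg/L × 762,000 L = 11,050 g cyanuric acid.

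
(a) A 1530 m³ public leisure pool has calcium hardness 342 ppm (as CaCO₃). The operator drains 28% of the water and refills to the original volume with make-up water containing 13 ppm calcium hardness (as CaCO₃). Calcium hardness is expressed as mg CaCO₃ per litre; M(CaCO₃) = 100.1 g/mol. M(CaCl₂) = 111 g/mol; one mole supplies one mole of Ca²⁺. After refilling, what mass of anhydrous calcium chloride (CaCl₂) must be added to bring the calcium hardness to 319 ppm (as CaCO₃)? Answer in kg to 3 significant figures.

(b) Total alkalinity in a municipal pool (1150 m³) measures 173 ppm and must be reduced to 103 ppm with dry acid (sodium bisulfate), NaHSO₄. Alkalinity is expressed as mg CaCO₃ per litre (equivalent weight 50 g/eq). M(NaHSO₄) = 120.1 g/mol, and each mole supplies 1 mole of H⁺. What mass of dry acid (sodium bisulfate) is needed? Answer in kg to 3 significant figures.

(a) 117 kg; (b) 193 kg

(a) Volume: 1530 m³ = 1,530,000 L.
(a) After draining 28% and refilling: 342 × 0.72 + 13 × 0.28 = 249.88 ppm.
(a) Deficit to target: 319 − 249.88 = 69.12 mg/L.
(a) As CaCO₃: 69.12 mg/L × 1,530,000 L = 105,800 g; ÷ 100.1 = 1056 mol Ca²⁺.
(a) Mass: 1056 × 111 = 117,300 g.

(b) Volume: 1150 m³ = 1,150,000 L.
(b) Alkalinity to neutralize: (173 − 103) = 70 mg/L as CaCO₃ × 1,150,000 L = 80,500 g as CaCO₃.
(b) Equivalents of H⁺ required: 80,500 ÷ 50 g/eq = 1610 eq = 1610 mol NaHSO₄.
(b) Mass of NaHSO₄: 1610 × 120.1 = 193,400 g.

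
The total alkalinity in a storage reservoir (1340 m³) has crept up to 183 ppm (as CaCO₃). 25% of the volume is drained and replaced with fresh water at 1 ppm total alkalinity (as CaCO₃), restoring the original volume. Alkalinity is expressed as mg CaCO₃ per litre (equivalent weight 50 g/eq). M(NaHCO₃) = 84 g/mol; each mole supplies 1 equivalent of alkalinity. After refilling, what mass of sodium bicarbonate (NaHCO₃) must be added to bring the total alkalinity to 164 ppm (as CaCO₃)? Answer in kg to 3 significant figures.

59.7 kg

Volume: 1340 m³ = 1,340,000 L.
After draining 25% and refilling: 183 × 0.75 + 1 × 0.25 = 137.5 ppm.
Deficit to target: 164 − 137.5 = 26.5 mg/L.
As CaCO₃: 26.5 mg/L × 1,340,000 L = 35,510 g; ÷ 50 g/eq ÷ 1 = 710.2 mol NaHCO₃.
Mass: 710.2 × 84 = 59,660 g.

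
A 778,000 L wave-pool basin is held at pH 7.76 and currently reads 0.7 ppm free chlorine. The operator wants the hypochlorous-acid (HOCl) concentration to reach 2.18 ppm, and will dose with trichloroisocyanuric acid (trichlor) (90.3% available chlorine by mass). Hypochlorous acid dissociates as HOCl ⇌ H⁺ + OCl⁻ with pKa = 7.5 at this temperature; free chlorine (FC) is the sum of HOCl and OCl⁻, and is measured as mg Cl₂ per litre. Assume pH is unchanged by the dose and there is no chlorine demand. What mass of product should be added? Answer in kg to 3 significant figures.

4.69 kg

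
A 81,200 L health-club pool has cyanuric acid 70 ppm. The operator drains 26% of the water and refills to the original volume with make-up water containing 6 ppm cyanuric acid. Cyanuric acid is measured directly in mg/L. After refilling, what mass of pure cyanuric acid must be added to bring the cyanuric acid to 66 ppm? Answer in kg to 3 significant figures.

1.03 kg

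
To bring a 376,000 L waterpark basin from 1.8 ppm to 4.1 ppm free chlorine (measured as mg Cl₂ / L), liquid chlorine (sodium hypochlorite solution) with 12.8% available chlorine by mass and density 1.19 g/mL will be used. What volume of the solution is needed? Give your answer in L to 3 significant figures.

5.68 L

Chlorine deficit: 4.1 − 1.8 = 2.3 ppm = 2.3 mg/L as Cl₂.
Cl₂ equivalent needed: 2.3 mg/L × 376,000 L = 864,800 mg = 864.8 g.
Product at 12.8% available chlorine: 864.8 / 0.128 = 6756 g.
Volume at density 1.19 g/mL: 6756 g ÷ 1.19 g/mL = 5678 mL.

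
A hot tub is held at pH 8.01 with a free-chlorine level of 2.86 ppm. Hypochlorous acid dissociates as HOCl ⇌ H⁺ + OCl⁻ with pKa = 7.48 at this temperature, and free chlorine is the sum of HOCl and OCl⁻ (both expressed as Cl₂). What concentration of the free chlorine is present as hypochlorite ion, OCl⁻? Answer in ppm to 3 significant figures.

[OCl⁻]/[HOCl] = 10^(pH − pKa) = 10^(8.01 − 7.48) = 10^0.53 = 3.388.
Fraction as HOCl = 1 / (1 + 3.388) = 0.2279.
OCl⁻ = (1 − 0.2279) × 2.86 ppm = 2.208 ppm.

2.21 ppm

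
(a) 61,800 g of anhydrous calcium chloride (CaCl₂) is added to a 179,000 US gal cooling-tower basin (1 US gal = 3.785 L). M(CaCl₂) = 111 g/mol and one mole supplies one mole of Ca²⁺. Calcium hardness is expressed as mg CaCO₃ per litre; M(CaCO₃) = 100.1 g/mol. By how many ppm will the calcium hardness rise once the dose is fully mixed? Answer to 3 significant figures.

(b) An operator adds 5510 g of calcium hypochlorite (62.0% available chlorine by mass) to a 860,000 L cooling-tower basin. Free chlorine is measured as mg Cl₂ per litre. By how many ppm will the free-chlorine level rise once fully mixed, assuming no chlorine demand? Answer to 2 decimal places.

(a) Volume: 179,000 US gal × 3.785 L/gal = 677,515 L.
(a) Moles of Ca²⁺: 61,800 g ÷ 111 g/mol = 556.8 mol.
(a) As CaCO₃: 556.8 mol × 100.1 g/mol = 55,730 g.
(a) Rise: 55,730 g / 677,515 L × 1000 = 82.26 mg/L.

(b) Available chlorine delivered: 5510 g × 0.62 = 3416 g as Cl₂.
(b) Concentration rise: 3416 g / 860,000 L = 3.972 mg/L = 3.97 ppm.

(a) 82.3 ppm; (b) 3.97 ppm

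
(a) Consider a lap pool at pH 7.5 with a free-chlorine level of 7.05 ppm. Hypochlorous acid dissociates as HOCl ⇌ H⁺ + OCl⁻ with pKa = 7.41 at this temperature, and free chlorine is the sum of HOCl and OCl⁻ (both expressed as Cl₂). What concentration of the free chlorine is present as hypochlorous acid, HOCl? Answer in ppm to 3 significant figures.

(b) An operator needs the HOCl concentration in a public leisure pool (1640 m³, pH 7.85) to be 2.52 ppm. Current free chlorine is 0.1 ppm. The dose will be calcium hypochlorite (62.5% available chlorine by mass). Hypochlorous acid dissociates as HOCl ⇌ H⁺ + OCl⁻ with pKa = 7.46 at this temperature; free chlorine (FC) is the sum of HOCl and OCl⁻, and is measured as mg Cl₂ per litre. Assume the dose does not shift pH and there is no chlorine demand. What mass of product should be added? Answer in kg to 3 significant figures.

(a) 3.16 ppm; (b) 22.6 kg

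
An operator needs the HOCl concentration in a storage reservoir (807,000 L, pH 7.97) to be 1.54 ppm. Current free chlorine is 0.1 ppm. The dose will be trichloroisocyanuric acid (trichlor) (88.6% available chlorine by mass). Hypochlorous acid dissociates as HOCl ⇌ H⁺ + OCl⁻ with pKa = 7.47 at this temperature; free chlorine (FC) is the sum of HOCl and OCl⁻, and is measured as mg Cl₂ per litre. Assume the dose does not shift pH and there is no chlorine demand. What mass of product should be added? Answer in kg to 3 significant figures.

[OCl⁻]/[HOCl] = 10^(pH − pKa) = 10^(7.97 − 7.47) = 3.162; fraction as HOCl = 1/(1 + 3.162) = 0.2403.
Free chlorine required for 1.54 ppm HOCl: 1.54 / 0.2403 = 6.41 ppm.
FC to add: 6.41 − 0.1 = 6.31 mg/L as Cl₂.
Cl₂ equivalent: 6.31 mg/L × 807,000 L = 5092 g.
Product at 88.6% available Cl: 5092 / 0.886 = 5747 g.

5.75 kg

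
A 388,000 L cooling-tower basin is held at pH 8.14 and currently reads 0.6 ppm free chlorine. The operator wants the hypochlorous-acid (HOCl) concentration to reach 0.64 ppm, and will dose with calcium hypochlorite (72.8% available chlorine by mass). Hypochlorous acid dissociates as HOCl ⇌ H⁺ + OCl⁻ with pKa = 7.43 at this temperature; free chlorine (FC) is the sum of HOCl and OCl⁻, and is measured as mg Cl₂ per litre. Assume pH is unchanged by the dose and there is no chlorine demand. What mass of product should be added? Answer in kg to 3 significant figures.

[OCl⁻]/[HOCl] = 10^(pH − pKa) = 10^(8.14 − 7.43) = 5.129; fraction as HOCl = 1/(1 + 5.129) = 0.1632.
Free chlorine required for 0.64 ppm HOCl: 0.64 / 0.1632 = 3.922 ppm.
FC to add: 3.922 − 0.6 = 3.322 mg/L as Cl₂.
Cl₂ equivalent: 3.322 mg/L × 388,000 L = 1289 g.
Product at 72.8% available Cl: 1289 / 0.728 = 1771 g.

1.77 kg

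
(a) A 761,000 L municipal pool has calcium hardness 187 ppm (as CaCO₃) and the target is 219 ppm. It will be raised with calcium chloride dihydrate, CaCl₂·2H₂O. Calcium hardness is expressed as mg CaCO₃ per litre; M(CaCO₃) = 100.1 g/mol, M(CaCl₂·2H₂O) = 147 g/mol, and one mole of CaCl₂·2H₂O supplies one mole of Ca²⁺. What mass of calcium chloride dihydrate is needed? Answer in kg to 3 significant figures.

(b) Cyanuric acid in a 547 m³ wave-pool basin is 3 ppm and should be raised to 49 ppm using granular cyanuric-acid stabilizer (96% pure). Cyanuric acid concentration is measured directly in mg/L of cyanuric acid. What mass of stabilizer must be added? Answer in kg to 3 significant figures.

(a) 35.8 kg; (b) 26.2 kg

(a) Hardness to add: (219 − 187) = 32 mg/L as CaCO₃ × 761,000 L = 24,350 g as CaCO₃.
(a) Moles of Ca²⁺ (1 mol Ca²⁺ ≡ 1 mol CaCO₃): 24,350 / 100.1 g/mol = 243.3 mol.
(a) Mass of CaCl₂·2H₂O: 243.3 × 147 = 35,760 g.

(b) Volume: 547 m³ = 547,000 L.
(b) CYA to add: (49 − 3) = 46 mg/L × 547,000 L = 25,160 g cyanuric acid.
(b) At 96% purity: 25,160 / 0.96 = 26,210 g product.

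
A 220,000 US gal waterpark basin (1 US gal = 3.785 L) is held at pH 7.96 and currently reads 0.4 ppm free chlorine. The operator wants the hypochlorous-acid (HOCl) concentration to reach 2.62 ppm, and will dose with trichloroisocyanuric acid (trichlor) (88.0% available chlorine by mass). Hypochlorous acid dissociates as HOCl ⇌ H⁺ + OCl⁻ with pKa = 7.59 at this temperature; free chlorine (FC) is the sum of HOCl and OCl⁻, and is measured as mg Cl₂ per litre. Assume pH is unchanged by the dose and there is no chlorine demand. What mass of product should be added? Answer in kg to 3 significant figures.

Volume: 220,000 US gal × 3.785 L/gal = 832,700 L.
[OCl⁻]/[HOCl] = 10^(pH − pKa) = 10^(7.96 − 7.59) = 2.344; fraction as HOCl = 1/(1 + 2.344) = 0.299.
Free chlorine required for 2.62 ppm HOCl: 2.62 / 0.299 = 8.762 ppm.
FC to add: 8.762 − 0.4 = 8.362 mg/L as Cl₂.
Cl₂ equivalent: 8.362 mg/L × 832,700 L = 6963 g.
Product at 88.0% available Cl: 6963 / 0.88 = 7912 g.

7.91 kg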